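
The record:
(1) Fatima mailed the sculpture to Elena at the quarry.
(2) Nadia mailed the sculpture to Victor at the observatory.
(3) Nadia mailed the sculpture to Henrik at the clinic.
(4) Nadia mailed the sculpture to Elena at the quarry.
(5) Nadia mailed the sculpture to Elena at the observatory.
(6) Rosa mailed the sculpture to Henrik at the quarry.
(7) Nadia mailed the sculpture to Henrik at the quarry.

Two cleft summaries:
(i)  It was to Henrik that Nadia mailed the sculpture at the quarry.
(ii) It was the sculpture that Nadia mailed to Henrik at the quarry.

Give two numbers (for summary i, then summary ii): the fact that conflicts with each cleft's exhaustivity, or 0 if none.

4, 0

(i): focus "Henrik". Looking for agent = Nadia, thing = the sculpture, setting = at the quarry with some other recipient — fact (4) has Elena there. Refuted.
(ii): focus "the sculpture". No fact shares agent = Nadia, recipient = Henrik, setting = at the quarry with a different thing. 0.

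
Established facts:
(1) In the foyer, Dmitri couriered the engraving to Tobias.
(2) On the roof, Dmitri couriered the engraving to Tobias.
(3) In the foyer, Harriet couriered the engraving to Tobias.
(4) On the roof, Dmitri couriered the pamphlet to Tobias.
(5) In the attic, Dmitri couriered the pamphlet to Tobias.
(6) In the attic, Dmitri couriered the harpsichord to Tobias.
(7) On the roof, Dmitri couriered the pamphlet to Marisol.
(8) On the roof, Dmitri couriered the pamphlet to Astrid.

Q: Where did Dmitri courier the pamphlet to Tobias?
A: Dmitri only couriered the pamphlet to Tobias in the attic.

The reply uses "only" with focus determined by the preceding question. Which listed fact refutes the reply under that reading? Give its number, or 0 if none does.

The question "Where did ...?" targets the setting, so in the reply the focus falls on "in the attic".
So "only" ranges over settings; the rest (Dmitri as agent and the pamphlet as thing and Tobias as recipient) is presupposed.
Fact (4) keeps Dmitri as agent and the pamphlet as thing and Tobias as recipient but has setting = on the roof; that refutes the reply.
(Fact (6) would refute a reading with focus on the thing — but that is not what the question asks.)

4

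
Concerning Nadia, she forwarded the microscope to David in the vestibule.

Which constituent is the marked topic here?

Nadia

The construction explicitly marks "Nadia" as what the sentence is about — the topic.
The remainder of the clause is the comment (what is said about the topic).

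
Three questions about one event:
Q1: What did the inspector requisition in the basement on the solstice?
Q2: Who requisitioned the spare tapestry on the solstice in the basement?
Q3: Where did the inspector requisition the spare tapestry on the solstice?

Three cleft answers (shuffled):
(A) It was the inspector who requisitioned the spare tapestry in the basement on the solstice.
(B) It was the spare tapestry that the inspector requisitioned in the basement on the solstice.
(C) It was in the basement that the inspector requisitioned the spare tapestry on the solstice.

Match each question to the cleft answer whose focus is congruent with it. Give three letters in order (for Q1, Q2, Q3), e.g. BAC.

BAC

Q1 asks about the direct object; cleft (B) focuses "the spare tapestry", which is the direct object — so Q1 → B.
Q2 asks about the subject (agent); cleft (A) focuses "the inspector", which is the subject (agent) — so Q2 → A.
Q3 asks about the location; cleft (C) focuses "in the basement", which is the location — so Q3 → C.
Mapping: Q1→B, Q2→A, Q3→C.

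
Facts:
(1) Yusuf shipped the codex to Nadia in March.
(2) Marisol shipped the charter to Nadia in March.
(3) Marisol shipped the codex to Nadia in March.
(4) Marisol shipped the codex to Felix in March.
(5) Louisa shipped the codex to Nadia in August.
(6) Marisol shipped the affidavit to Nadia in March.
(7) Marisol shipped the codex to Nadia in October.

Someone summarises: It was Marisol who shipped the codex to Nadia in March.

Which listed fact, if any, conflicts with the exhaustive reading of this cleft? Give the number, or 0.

The cleft puts "Marisol" in focus and presupposes the open proposition with same thing, recipient, setting (the codex / Nadia / in March).
The exhaustive reading says no other agent fits that background.
But fact (1) also has same thing, recipient, setting (the codex / Nadia / in March), with agent = Yusuf — so the exhaustive reading fails.

1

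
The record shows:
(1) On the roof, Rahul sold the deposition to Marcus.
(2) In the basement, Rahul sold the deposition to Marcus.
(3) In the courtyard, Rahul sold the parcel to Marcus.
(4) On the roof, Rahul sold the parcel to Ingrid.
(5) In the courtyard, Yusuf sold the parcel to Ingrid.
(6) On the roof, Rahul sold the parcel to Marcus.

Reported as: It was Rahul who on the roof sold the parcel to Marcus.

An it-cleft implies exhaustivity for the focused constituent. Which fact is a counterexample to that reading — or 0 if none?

0

Focus of the cleft: "Rahul" (the agent). Presupposed background: thing = the parcel, recipient = Marcus, setting = on the roof.
The exhaustive reading says no other agent fits that background.
Every other fact differs from the presupposition on some backgrounded slot, so none challenges the exhaustivity.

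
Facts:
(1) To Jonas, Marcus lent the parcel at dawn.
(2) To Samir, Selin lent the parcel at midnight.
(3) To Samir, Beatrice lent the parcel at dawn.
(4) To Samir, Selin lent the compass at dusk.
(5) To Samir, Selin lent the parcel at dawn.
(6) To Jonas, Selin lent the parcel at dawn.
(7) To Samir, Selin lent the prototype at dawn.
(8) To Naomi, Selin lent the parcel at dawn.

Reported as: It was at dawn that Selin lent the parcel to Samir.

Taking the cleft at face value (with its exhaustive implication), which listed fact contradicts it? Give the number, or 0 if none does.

2

The cleft puts "at dawn" in focus and presupposes the open proposition with agent = Selin, thing = the parcel, recipient = Samir.
The exhaustive reading says no other setting fits that background.
Fact (2) shares the background but with setting = at midnight; exhaustivity is violated.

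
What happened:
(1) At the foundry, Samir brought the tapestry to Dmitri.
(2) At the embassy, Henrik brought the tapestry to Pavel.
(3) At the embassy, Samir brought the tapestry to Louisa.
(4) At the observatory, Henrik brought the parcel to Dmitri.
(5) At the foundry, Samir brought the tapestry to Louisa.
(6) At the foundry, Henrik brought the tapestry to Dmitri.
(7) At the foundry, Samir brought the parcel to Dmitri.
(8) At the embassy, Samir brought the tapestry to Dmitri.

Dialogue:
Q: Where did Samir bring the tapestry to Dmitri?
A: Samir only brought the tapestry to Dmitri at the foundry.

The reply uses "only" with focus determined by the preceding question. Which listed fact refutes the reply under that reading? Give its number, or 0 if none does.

Answering "Where did ...?" puts focus on the setting — here, "at the foundry".
"Only" then excludes alternative settings while the background — agent = Samir, thing = the tapestry, recipient = Dmitri — is held fixed.
Fact (8) keeps agent = Samir, thing = the tapestry, recipient = Dmitri but has setting = at the embassy; that refutes the reply.
(Fact (7) would refute a reading with focus on the thing — but that is not what the question asks.)

8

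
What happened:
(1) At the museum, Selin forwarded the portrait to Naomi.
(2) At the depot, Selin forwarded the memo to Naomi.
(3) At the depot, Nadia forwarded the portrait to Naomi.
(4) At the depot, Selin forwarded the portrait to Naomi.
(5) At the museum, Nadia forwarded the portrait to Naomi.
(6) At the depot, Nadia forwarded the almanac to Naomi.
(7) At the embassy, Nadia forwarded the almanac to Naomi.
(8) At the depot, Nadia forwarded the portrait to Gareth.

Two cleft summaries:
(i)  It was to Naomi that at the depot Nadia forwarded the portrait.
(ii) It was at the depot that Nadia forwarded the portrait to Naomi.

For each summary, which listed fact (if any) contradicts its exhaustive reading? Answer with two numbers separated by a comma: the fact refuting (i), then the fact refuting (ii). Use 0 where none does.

(i): focus "Naomi". Looking for Nadia as agent and the portrait as thing and at the depot as setting with some other recipient — fact (8) has Gareth there. Refuted.
(ii): focus "at the depot". Looking for Nadia as agent and the portrait as thing and Naomi as recipient with some other setting — fact (5) has at the museum there. Refuted.

8, 5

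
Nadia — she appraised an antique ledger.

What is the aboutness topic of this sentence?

The construction explicitly marks "Nadia" as what the sentence is about — the topic.
The remainder of the clause is the comment (what is said about the topic).

Nadia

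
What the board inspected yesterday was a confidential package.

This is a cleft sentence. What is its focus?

In a pseudo-cleft "What ... was X", the post-copular constituent X is the focus.
Here the focus is "a confidential package". The backgrounded (presupposed) material includes "the board" and "yesterday".

a confidential package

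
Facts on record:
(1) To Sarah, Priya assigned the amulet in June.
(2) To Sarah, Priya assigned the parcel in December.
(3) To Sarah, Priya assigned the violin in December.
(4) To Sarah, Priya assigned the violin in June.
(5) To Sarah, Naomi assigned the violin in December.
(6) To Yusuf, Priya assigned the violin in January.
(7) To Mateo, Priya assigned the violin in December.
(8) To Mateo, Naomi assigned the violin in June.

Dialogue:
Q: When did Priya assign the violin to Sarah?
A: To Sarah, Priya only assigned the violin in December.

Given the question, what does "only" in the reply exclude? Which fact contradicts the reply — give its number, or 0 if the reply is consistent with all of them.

4

Answering "When did ...?" puts focus on the setting — here, "in December".
"Only" then excludes alternative settings while the background — agent = Priya, thing = the violin, recipient = Sarah — is held fixed.
Fact (4) shares the background with a different setting (in June) — counterexample.
(Fact (2) would refute a reading with focus on the thing — but that is not what the question asks.)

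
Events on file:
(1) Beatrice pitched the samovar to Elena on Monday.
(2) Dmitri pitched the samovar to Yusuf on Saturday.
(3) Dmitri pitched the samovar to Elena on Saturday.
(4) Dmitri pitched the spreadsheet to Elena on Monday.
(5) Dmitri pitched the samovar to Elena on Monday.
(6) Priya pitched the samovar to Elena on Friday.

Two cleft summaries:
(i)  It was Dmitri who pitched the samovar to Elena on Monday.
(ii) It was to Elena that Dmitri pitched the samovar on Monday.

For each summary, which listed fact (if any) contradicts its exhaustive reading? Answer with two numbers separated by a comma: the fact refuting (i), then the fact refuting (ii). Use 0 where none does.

Summary (i) focuses "Dmitri" (the agent); background same thing, recipient, setting (the samovar / Elena / on Monday). Fact (1) matches that background with agent = Beatrice — refutes (i).
Summary (ii) focuses "Elena" (the recipient); background same agent, thing, setting (Dmitri / the samovar / on Monday). No fact matches that background with a different recipient, so 0.

1, 0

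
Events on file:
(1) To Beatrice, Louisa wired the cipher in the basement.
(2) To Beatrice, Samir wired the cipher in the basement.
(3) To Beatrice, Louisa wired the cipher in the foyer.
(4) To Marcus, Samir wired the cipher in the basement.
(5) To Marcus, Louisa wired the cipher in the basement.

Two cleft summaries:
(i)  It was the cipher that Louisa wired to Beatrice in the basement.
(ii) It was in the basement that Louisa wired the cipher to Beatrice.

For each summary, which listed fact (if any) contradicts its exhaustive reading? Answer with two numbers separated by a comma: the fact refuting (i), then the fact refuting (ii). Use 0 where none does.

Summary (i) focuses "the cipher" (the thing); background same agent, recipient, setting (Louisa / Beatrice / in the basement). No fact matches that background with a different thing, so 0.
Summary (ii) focuses "in the basement" (the setting); background same agent, thing, recipient (Louisa / the cipher / Beatrice). Fact (3) matches that background with setting = in the foyer — refutes (ii).

0, 3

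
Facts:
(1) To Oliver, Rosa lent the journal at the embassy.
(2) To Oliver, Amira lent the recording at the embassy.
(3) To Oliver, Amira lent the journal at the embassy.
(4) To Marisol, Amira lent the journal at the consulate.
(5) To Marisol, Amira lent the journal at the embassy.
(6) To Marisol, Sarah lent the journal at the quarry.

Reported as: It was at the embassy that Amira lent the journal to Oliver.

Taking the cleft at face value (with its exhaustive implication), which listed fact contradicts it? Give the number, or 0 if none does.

0

The cleft puts "at the embassy" in focus and presupposes the open proposition with agent = Amira, thing = the journal, recipient = Oliver.
Exhaustivity: at the embassy is the only setting satisfying that background.
No listed fact matches the background with a different setting. Exhaustivity holds.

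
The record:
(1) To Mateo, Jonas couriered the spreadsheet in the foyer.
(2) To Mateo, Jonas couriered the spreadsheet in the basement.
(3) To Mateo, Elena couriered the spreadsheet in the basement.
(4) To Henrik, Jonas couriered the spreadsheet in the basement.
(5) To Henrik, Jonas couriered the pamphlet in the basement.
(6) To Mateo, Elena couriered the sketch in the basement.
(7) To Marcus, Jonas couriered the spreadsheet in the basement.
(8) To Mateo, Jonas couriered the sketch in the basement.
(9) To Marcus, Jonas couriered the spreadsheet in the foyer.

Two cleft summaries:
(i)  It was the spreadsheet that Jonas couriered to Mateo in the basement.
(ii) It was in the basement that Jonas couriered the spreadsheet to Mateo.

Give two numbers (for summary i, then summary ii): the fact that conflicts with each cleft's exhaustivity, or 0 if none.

8, 1

Summary (i) focuses "the spreadsheet" (the thing); background agent = Jonas, recipient = Mateo, setting = in the basement. Fact (8) matches that background with thing = the sketch — refutes (i).
Summary (ii) focuses "in the basement" (the setting); background agent = Jonas, thing = the spreadsheet, recipient = Mateo. Fact (1) matches that background with setting = in the foyer — refutes (ii).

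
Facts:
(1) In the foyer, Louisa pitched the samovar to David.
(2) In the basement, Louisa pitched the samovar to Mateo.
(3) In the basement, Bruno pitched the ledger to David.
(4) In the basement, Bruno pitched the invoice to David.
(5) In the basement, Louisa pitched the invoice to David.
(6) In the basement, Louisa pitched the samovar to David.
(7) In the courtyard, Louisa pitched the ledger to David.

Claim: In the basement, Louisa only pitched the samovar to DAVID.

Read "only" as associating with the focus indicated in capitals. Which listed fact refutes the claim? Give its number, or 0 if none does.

Focus (in capitals) is "David" — the recipient. "Only" excludes alternative recipients while holding fixed same agent, thing, setting (Louisa / the samovar / in the basement).
Fact (2) matches on same agent, thing, setting (Louisa / the samovar / in the basement), but has recipient = Mateo instead. That refutes the claim.

2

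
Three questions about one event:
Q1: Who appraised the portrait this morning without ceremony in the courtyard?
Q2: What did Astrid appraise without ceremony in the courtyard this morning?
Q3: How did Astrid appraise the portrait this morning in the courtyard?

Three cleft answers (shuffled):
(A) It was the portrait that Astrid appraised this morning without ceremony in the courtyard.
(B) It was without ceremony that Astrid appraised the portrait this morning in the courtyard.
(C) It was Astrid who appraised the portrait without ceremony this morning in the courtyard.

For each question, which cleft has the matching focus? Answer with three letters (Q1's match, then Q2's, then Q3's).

Q1 asks about the subject (agent); cleft (C) focuses "Astrid", which is the subject (agent) — so Q1 → C.
Q2 asks about the direct object; cleft (A) focuses "the portrait", which is the direct object — so Q2 → A.
Q3 asks about the manner; cleft (B) focuses "without ceremony", which is the manner — so Q3 → B.
Mapping: Q1→C, Q2→A, Q3→B.

CAB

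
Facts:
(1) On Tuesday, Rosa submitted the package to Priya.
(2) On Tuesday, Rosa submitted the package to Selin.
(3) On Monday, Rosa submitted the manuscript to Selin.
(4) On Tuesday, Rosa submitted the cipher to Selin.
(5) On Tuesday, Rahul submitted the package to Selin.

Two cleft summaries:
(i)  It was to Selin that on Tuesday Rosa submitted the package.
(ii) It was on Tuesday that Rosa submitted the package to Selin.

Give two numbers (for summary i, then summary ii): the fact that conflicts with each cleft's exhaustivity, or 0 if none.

Summary (i) focuses "Selin" (the recipient); background same agent, thing, setting (Rosa / the package / on Tuesday). Fact (1) matches that background with recipient = Priya — refutes (i).
Summary (ii) focuses "on Tuesday" (the setting); background same agent, thing, recipient (Rosa / the package / Selin). No fact matches that background with a different setting, so 0.

1, 0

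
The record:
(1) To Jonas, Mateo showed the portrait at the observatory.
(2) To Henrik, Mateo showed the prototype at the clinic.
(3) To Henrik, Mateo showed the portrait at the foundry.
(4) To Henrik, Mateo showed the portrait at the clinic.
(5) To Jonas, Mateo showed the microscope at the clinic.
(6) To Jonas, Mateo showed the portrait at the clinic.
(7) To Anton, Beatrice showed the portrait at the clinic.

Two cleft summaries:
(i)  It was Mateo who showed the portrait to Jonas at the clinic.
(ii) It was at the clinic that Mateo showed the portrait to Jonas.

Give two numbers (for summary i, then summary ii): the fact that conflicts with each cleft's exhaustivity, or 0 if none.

Summary (i) focuses "Mateo" (the agent); background thing = the portrait, recipient = Jonas, setting = at the clinic. No fact matches that background with a different agent, so 0.
Summary (ii) focuses "at the clinic" (the setting); background agent = Mateo, thing = the portrait, recipient = Jonas. Fact (1) matches that background with setting = at the observatory — refutes (ii).

0, 1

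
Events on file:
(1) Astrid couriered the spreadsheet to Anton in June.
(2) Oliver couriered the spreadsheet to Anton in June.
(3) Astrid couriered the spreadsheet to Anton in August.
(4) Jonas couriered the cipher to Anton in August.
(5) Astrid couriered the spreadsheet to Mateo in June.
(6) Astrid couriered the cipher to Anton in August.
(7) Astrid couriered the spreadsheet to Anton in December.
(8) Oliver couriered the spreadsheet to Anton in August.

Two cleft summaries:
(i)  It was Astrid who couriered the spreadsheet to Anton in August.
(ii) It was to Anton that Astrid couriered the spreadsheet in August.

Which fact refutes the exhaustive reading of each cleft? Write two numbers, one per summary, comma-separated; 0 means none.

8, 0

Summary (i) focuses "Astrid" (the agent); background the spreadsheet as thing and Anton as recipient and in August as setting. Fact (8) matches that background with agent = Oliver — refutes (i).
Summary (ii) focuses "Anton" (the recipient); background Astrid as agent and the spreadsheet as thing and in August as setting. No fact matches that background with a different recipient, so 0.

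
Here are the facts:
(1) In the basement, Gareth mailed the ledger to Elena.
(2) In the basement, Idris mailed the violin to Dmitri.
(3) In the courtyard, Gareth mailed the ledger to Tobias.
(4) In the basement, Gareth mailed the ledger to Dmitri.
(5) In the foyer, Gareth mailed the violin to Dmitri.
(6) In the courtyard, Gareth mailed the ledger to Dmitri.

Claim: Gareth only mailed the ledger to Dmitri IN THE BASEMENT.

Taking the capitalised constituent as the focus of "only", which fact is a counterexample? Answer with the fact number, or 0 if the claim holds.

The capitals mark "in the basement" as focus. So "only" rules out other settings, with the rest (agent = Gareth, thing = the ledger, recipient = Dmitri) as background.
Fact (6) matches on agent = Gareth, thing = the ledger, recipient = Dmitri, but has setting = in the courtyard instead. That refutes the claim.

6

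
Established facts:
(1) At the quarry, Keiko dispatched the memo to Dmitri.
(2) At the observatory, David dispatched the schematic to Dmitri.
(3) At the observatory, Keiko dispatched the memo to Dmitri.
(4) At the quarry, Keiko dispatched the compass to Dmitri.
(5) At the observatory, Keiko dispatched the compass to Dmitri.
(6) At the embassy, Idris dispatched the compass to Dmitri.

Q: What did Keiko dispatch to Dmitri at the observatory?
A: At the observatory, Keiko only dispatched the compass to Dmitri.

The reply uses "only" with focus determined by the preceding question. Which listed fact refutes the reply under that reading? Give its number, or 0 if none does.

The question "What did ...?" targets the thing, so in the reply the focus falls on "the compass".
So "only" ranges over things; the rest (same agent, recipient, setting (Keiko / Dmitri / at the observatory)) is presupposed.
Fact (3) keeps same agent, recipient, setting (Keiko / Dmitri / at the observatory) but has thing = the memo; that refutes the reply.
(Fact (4) would refute a reading with focus on the setting — but that is not what the question asks.)

3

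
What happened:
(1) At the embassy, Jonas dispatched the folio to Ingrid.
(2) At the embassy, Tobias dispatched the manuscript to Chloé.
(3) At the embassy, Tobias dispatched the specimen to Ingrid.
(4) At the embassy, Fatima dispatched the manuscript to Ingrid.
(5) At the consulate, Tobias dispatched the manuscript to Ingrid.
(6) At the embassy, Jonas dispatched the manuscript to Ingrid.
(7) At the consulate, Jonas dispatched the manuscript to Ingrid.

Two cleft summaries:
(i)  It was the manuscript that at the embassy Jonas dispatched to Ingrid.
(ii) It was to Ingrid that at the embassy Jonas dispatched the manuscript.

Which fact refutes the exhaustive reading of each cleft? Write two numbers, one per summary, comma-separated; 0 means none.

1, 0

(i): focus "the manuscript". Looking for Jonas as agent and Ingrid as recipient and at the embassy as setting with some other thing — fact (1) has the folio there. Refuted.
(ii): focus "Ingrid". No fact shares Jonas as agent and the manuscript as thing and at the embassy as setting with a different recipient. 0.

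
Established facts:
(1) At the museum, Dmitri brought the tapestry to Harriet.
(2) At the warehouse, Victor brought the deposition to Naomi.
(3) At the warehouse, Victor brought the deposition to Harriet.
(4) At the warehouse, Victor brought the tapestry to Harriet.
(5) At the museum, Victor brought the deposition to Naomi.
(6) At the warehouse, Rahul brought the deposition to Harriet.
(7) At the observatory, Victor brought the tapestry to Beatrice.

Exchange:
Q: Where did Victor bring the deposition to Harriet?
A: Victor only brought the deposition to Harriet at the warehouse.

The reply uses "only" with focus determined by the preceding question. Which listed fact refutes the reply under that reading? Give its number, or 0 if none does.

The question "Where did ...?" targets the setting, so in the reply the focus falls on "at the warehouse".
So "only" ranges over settings; the rest (agent = Victor, thing = the deposition, recipient = Harriet) is presupposed.
No fact keeps agent = Victor, thing = the deposition, recipient = Harriet while changing the setting; every other fact differs on something backgrounded. The reply stands.
(Fact (4) would refute a reading with focus on the thing — but that is not what the question asks.)

0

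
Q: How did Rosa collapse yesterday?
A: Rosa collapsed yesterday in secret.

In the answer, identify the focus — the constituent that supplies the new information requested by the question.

The wh-word "how" asks about the manner.
In the answer, "Rosa" and "yesterday" are given — repeated from the question.
The constituent filling the manner gap is "in secret"; that is the focus and would carry nuclear stress.

in secret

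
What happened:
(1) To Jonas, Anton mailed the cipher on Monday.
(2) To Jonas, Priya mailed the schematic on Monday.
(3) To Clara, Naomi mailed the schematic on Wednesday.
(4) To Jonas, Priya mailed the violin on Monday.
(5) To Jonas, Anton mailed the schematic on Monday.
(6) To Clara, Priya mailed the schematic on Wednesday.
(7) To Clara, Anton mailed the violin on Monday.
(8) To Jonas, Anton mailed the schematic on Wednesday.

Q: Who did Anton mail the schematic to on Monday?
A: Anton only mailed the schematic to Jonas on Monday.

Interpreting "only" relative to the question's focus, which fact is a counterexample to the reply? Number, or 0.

Answering "Who did ... to ...?" puts focus on the recipient — here, "Jonas".
"Only" then excludes alternative recipients while the background — Anton as agent and the schematic as thing and on Monday as setting — is held fixed.
No fact keeps Anton as agent and the schematic as thing and on Monday as setting while changing the recipient; every other fact differs on something backgrounded. The reply stands.
(Fact (8) would refute a reading with focus on the setting — but that is not what the question asks.)

0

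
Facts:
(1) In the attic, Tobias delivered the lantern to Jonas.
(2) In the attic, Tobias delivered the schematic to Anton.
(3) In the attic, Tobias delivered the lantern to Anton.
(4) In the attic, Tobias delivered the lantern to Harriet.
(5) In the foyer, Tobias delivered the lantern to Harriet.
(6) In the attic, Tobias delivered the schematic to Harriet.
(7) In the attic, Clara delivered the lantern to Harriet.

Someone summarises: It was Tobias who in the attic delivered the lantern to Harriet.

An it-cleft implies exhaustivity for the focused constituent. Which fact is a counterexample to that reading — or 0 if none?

The cleft puts "Tobias" in focus and presupposes the open proposition with same thing, recipient, setting (the lantern / Harriet / in the attic).
Exhaustivity: Tobias is the only agent satisfying that background.
But fact (7) also has same thing, recipient, setting (the lantern / Harriet / in the attic), with agent = Clara — so the exhaustive reading fails.

7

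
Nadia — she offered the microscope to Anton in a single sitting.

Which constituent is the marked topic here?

The construction explicitly marks "Nadia" as what the sentence is about — the topic.
The remainder of the clause is the comment (what is said about the topic).

Nadia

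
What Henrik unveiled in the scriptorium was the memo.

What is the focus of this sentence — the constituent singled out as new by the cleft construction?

In a pseudo-cleft "What ... was X", the post-copular constituent X is the focus.
Here the focus is "the memo". The backgrounded (presupposed) material includes "Henrik" and "in the scriptorium".

the memo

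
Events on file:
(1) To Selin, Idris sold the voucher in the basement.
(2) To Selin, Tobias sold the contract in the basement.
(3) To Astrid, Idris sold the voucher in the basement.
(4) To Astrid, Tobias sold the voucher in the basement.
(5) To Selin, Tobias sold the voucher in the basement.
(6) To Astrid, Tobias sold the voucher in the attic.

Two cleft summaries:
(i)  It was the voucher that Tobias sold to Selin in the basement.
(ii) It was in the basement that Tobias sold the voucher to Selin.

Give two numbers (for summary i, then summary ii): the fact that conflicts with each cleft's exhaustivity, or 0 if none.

(i): focus "the voucher". Looking for agent = Tobias, recipient = Selin, setting = in the basement with some other thing — fact (2) has the contract there. Refuted.
(ii): focus "in the basement". No fact shares agent = Tobias, thing = the voucher, recipient = Selin with a different setting. 0.

2, 0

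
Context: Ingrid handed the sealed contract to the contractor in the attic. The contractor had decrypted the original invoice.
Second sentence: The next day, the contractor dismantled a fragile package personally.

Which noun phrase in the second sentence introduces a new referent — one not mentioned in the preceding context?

"the contractor" in the second sentence is given — already mentioned in the context.
"a fragile package" has no antecedent in the context; it is discourse-new (the indefinite article also signals a new referent).

a fragile package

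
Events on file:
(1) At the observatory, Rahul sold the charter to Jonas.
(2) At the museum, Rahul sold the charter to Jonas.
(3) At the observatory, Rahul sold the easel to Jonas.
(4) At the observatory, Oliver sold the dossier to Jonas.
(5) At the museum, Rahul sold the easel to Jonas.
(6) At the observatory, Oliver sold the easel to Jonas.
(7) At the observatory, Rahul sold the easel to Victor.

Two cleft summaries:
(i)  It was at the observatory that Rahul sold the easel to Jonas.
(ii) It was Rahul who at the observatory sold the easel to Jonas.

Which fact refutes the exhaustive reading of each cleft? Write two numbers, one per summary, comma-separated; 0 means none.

(i): focus "at the observatory". Looking for agent = Rahul, thing = the easel, recipient = Jonas with some other setting — fact (5) has at the museum there. Refuted.
(ii): focus "Rahul". Looking for thing = the easel, recipient = Jonas, setting = at the observatory with some other agent — fact (6) has Oliver there. Refuted.

5, 6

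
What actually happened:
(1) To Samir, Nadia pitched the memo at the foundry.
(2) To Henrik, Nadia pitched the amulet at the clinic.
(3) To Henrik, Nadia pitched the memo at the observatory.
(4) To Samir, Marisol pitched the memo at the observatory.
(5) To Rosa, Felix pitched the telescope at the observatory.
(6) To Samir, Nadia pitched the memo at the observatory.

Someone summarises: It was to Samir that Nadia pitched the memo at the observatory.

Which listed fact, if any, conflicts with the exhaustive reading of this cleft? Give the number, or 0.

3

The cleft puts "Samir" in focus and presupposes the open proposition with Nadia as agent and the memo as thing and at the observatory as setting.
The exhaustive reading says no other recipient fits that background.
Fact (3) shares the background but with recipient = Henrik; exhaustivity is violated.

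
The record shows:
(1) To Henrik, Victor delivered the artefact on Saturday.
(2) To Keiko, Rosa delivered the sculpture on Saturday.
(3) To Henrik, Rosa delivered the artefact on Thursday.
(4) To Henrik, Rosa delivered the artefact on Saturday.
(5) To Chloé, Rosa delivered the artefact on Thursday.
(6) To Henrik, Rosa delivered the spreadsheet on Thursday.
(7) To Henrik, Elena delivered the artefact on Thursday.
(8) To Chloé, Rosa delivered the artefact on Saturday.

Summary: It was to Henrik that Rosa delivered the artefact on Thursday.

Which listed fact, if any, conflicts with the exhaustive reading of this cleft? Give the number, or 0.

Focus of the cleft: "Henrik" (the recipient). Presupposed background: same agent, thing, setting (Rosa / the artefact / on Thursday).
The exhaustive reading says no other recipient fits that background.
Fact (5) shares the background but with recipient = Chloé; exhaustivity is violated.

5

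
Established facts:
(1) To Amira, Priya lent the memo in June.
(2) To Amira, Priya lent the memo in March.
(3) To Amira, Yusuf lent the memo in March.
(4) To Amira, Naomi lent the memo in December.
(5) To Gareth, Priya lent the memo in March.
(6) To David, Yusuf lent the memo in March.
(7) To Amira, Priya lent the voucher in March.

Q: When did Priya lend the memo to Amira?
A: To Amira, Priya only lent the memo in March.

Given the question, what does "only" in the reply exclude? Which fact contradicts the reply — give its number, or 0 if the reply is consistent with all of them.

Answering "When did ...?" puts focus on the setting — here, "in March".
So "only" ranges over settings; the rest (same agent, thing, recipient (Priya / the memo / Amira)) is presupposed.
Fact (1) keeps same agent, thing, recipient (Priya / the memo / Amira) but has setting = in June; that refutes the reply.
(Fact (5) would refute a reading with focus on the recipient — but that is not what the question asks.)

1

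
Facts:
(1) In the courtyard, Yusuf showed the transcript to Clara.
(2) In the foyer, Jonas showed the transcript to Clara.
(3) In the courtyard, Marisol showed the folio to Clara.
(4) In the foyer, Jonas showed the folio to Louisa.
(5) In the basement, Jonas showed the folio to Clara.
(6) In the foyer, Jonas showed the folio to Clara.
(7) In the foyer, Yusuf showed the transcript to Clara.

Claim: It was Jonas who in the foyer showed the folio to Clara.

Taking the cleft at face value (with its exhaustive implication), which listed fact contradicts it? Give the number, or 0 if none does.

Focus of the cleft: "Jonas" (the agent). Presupposed background: the folio as thing and Clara as recipient and in the foyer as setting.
The exhaustive reading says no other agent fits that background.
Every other fact differs from the presupposition on some backgrounded slot, so none challenges the exhaustivity.

0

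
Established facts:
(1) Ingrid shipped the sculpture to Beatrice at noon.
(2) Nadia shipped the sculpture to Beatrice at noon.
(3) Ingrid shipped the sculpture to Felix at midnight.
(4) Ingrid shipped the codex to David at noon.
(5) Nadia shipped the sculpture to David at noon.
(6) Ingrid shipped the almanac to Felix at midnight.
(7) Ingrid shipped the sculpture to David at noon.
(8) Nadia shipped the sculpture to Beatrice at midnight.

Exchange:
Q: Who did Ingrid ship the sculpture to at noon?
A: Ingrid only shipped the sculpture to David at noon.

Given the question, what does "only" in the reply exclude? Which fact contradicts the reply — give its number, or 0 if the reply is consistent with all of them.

1

Answering "Who did ... to ...?" puts focus on the recipient — here, "David".
So "only" ranges over recipients; the rest (same agent, thing, setting (Ingrid / the sculpture / at noon)) is presupposed.
Fact (1) keeps same agent, thing, setting (Ingrid / the sculpture / at noon) but has recipient = Beatrice; that refutes the reply.
(Fact (4) would refute a reading with focus on the thing — but that is not what the question asks.)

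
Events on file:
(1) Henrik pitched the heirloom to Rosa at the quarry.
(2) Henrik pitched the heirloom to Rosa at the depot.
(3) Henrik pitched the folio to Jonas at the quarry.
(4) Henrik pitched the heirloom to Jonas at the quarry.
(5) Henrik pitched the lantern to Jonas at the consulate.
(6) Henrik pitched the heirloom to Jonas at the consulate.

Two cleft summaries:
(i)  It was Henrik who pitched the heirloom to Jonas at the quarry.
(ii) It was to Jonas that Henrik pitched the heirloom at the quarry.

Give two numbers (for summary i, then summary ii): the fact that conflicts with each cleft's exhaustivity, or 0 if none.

(i): focus "Henrik". No fact shares same thing, recipient, setting (the heirloom / Jonas / at the quarry) with a different agent. 0.
(ii): focus "Jonas". Looking for same agent, thing, setting (Henrik / the heirloom / at the quarry) with some other recipient — fact (1) has Rosa there. Refuted.

0, 1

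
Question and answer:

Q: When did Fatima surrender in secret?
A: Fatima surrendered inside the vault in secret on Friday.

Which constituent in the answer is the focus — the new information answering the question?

on Friday

The wh-word "when" asks about the time.
In the answer, "Fatima" and "in secret" are given — repeated from the question.
"inside the vault" is also new, but it specifies the location, which is not what the question asks about — so it is not the focus.
The constituent filling the time gap is "on Friday"; that is the focus.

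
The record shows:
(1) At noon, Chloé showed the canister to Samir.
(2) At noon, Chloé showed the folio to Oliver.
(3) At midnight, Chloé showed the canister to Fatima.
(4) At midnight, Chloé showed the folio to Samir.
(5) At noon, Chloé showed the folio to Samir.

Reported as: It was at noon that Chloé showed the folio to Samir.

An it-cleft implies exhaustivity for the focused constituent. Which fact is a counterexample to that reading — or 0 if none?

The cleft puts "at noon" in focus and presupposes the open proposition with Chloé as agent and the folio as thing and Samir as recipient.
Exhaustivity: at noon is the only setting satisfying that background.
Fact (4) shares the background but with setting = at midnight; exhaustivity is violated.

4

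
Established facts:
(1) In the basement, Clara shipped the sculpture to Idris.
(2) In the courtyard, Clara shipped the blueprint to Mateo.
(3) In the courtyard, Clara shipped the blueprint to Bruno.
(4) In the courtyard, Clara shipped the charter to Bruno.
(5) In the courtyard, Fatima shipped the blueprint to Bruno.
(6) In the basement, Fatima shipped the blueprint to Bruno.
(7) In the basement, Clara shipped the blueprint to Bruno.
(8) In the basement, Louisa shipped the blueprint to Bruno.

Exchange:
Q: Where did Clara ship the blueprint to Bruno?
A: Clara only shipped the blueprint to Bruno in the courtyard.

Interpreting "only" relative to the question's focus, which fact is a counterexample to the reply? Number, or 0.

The question "Where did ...?" targets the setting, so in the reply the focus falls on "in the courtyard".
"Only" then excludes alternative settings while the background — agent = Clara, thing = the blueprint, recipient = Bruno — is held fixed.
Fact (7) keeps agent = Clara, thing = the blueprint, recipient = Bruno but has setting = in the basement; that refutes the reply.
(Fact (2) would refute a reading with focus on the recipient — but that is not what the question asks.)

7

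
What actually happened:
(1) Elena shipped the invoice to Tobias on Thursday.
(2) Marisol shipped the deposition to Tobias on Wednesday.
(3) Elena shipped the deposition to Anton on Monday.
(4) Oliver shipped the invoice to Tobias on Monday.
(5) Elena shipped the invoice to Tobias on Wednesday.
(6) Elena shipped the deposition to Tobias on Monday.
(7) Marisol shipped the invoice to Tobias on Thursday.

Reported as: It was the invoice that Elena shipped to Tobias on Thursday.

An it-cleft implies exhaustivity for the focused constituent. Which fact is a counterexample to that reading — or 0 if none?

The cleft puts "the invoice" in focus and presupposes the open proposition with agent = Elena, recipient = Tobias, setting = on Thursday.
The exhaustive reading says no other thing fits that background.
Every other fact differs from the presupposition on some backgrounded slot, so none challenges the exhaustivity.

0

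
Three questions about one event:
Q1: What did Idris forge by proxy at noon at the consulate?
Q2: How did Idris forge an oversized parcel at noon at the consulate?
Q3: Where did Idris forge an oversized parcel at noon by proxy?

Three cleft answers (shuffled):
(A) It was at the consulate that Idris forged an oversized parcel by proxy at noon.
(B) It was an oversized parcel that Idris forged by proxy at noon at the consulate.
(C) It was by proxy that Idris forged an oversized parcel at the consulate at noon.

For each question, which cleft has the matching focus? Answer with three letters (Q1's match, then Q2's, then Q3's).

Q1 asks about the direct object; cleft (B) focuses "an oversized parcel", which is the direct object — so Q1 → B.
Q2 asks about the manner; cleft (C) focuses "by proxy", which is the manner — so Q2 → C.
Q3 asks about the location; cleft (A) focuses "at the consulate", which is the location — so Q3 → A.
Mapping: Q1→B, Q2→C, Q3→A.

BCA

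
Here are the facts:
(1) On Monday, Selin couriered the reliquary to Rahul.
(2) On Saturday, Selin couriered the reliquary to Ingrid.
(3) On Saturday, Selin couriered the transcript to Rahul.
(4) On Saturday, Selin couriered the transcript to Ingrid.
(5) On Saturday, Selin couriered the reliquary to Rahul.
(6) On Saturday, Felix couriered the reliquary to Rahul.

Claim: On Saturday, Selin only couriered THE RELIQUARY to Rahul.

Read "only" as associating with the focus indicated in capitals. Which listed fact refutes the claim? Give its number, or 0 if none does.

3

The capitals mark "the reliquary" as focus. So "only" rules out other things, with the rest (same agent, recipient, setting (Selin / Rahul / on Saturday)) as background.
Fact (3) shares the background but differs in thing (the transcript) — a counterexample.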